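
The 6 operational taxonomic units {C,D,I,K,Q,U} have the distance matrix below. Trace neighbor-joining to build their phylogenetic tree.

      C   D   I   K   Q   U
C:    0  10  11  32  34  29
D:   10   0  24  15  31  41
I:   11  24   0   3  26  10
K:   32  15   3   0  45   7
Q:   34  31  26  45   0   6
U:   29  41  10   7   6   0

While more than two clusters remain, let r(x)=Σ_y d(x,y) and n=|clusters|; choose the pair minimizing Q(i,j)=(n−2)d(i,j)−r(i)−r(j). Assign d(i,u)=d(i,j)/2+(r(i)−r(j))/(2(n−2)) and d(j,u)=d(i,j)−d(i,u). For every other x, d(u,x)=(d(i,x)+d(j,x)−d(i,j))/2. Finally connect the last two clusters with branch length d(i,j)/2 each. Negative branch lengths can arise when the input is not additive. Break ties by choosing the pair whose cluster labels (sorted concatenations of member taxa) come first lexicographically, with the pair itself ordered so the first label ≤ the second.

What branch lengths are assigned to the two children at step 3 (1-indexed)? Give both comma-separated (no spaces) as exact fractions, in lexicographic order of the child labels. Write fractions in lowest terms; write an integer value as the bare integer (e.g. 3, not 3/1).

89/8,117/8

step 1: merge (Q,U) at d=6, Q=-211; branch lengths Q→73/8, U→-25/8; new cluster QU
  updated: d(C,QU)=57/2, d(D,QU)=33, d(I,QU)=15, d(K,QU)=23
step 2: merge (C,D) at d=10, Q=-267/2; branch lengths C→59/12, D→61/12; new cluster CD
  updated: d(CD,I)=25/2, d(CD,K)=37/2, d(CD,QU)=103/4
step 3: merge (CD,QU) at d=103/4, Q=-69; branch lengths CD→89/8, QU→117/8; new cluster CDQU
  updated: d(CDQU,I)=7/8, d(CDQU,K)=63/8
step 4: merge (CDQU,I) at d=7/8, Q=-47/4; branch lengths CDQU→23/8, I→-2; new cluster CDIQU
  updated: d(CDIQU,K)=5
step 5: merge (CDIQU,K) at d=5; branch lengths CDIQU→5/2, K→5/2; new cluster CDIKQU
final tree: ((((C:59/12,D:61/12):89/8,(Q:73/8,U:-25/8):117/8):23/8,I:-2):5/2,K:5/2)
total length: 381/8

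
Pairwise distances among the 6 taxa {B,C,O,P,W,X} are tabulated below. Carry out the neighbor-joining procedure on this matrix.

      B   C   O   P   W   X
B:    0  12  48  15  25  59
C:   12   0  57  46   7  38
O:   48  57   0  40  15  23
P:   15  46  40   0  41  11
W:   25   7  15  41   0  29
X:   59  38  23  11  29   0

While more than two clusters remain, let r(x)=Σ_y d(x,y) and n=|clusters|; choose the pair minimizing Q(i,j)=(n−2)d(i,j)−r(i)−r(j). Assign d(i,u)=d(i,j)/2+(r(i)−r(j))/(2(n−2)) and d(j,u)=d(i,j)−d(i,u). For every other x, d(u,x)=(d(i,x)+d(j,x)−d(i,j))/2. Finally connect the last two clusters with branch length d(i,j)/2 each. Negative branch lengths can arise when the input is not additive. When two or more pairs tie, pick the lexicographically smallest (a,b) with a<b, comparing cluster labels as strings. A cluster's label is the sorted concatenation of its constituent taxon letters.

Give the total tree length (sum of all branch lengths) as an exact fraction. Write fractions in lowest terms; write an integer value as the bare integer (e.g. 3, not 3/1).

283/4

step 1: merge (B,C) at d=12, Q=-271; branch lengths B→47/8, C→49/8; new cluster BC
  updated: d(BC,O)=93/2, d(BC,P)=49/2, d(BC,W)=10, d(BC,X)=85/2
step 2: merge (P,X) at d=11, Q=-189; branch lengths P→22/3, X→11/3; new cluster PX
  updated: d(BC,PX)=28, d(O,PX)=26, d(PX,W)=59/2
step 3: merge (BC,W) at d=10, Q=-119; branch lengths BC→25/2, W→-5/2; new cluster BCW
  updated: d(BCW,O)=103/4, d(BCW,PX)=95/4
step 4: merge (BCW,O) at d=103/4, Q=-151/2; branch lengths BCW→47/4, O→14; new cluster BCOW
  updated: d(BCOW,PX)=12
step 5: merge (BCOW,PX) at d=12; branch lengths BCOW→6, PX→6; new cluster BCOPWX
final tree: ((((B:47/8,C:49/8):25/2,W:-5/2):47/4,O:14):6,(P:22/3,X:11/3):6)
total length: 283/4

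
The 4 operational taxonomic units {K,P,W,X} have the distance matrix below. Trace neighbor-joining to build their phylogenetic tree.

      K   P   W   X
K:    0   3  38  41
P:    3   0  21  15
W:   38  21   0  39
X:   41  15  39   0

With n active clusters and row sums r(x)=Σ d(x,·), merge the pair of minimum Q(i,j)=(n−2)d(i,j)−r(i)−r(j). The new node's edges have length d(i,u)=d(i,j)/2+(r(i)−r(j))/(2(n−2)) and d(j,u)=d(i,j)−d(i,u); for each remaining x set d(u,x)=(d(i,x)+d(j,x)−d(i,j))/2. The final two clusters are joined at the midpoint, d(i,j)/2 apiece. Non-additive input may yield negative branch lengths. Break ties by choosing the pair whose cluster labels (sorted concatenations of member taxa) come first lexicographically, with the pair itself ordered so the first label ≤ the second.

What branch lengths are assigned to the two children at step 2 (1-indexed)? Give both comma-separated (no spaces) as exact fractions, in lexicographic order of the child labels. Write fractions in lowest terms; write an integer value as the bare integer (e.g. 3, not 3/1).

31/4,81/4

iteration 1: select K,P (d=3, Q=-115); attach at lengths (49/4, -37/4); label the merged cluster KP
  updated: d(KP,W)=28, d(KP,X)=53/2
iteration 2: select KP,W (d=28, Q=-187/2); attach at lengths (31/4, 81/4); label the merged cluster KPW
  updated: d(KPW,X)=75/4
iteration 3: select KPW,X (d=75/4); attach at lengths (75/8, 75/8); label the merged cluster KPWX
final tree: (((K:49/4,P:-37/4):31/4,W:81/4):75/8,X:75/8)
total length: 199/4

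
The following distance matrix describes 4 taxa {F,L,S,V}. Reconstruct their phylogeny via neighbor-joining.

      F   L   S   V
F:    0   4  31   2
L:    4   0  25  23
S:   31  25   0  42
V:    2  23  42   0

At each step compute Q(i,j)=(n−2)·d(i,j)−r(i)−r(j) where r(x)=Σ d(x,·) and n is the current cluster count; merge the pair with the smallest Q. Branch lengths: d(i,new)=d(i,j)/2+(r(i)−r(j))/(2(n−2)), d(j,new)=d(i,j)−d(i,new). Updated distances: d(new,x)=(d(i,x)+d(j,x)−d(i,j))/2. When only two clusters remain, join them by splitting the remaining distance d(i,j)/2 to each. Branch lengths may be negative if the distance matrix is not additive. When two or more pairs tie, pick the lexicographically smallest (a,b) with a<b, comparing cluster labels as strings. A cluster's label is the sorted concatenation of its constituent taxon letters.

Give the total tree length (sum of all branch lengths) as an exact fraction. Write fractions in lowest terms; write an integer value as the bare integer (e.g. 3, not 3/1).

77/2

1. join F+V (d=2, Q=-100) ⇒ FV; edges |F|=-13/2, |V|=17/2
  updated: d(FV,L)=25/2, d(FV,S)=71/2
2. join FV+L (d=25/2, Q=-73) ⇒ FLV; edges |FV|=23/2, |L|=1
  updated: d(FLV,S)=24
3. join FLV+S (d=24) ⇒ FLSV; edges |FLV|=12, |S|=12
final tree: (((F:-13/2,V:17/2):23/2,L:1):12,S:12)
total length: 77/2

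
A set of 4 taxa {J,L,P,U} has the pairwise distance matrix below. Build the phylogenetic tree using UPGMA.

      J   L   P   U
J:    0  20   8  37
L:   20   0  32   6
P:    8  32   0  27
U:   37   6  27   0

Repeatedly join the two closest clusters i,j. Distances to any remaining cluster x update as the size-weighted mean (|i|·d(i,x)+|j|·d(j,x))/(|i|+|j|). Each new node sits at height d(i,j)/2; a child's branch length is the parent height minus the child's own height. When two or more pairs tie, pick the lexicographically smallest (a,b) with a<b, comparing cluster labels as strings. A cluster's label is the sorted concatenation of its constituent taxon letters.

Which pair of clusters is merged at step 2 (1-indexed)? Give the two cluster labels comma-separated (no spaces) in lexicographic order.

step 1: merge (L,U) at d=6; branch lengths L→3, U→3; new cluster LU
  updated: d(J,LU)=57/2, d(LU,P)=59/2
step 2: merge (J,P) at d=8; branch lengths J→4, P→4; new cluster JP
  updated: d(JP,LU)=29
step 3: merge (JP,LU) at d=29; branch lengths JP→21/2, LU→23/2; new cluster JLPU
final tree: ((J:4,P:4):21/2,(L:3,U:3):23/2)
total length: 36

J,P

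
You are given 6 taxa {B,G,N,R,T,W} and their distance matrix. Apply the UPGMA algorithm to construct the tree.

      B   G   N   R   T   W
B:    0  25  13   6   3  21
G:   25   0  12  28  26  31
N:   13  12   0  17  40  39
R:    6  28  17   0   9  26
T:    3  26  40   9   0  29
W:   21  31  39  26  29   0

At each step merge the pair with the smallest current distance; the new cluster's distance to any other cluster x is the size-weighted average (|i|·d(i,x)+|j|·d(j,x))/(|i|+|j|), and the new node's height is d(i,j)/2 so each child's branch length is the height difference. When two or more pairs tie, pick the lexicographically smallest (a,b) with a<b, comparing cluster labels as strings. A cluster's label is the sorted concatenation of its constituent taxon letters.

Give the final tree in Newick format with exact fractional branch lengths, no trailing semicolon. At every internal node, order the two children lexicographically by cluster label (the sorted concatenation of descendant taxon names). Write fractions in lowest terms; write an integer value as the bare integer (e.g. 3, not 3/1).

1. join B+T (d=3) ⇒ BT; edges |B|=3/2, |T|=3/2
  updated: d(BT,G)=51/2, d(BT,N)=53/2, d(BT,R)=15/2, d(BT,W)=25
2. join BT+R (d=15/2) ⇒ BRT; edges |BT|=9/4, |R|=15/4
  updated: d(BRT,G)=79/3, d(BRT,N)=70/3, d(BRT,W)=76/3
3. join G+N (d=12) ⇒ GN; edges |G|=6, |N|=6
  updated: d(BRT,GN)=149/6, d(GN,W)=35
4. join BRT+GN (d=149/6) ⇒ BGNRT; edges |BRT|=26/3, |GN|=77/12
  updated: d(BGNRT,W)=146/5
5. join BGNRT+W (d=146/5) ⇒ BGNRTW; edges |BGNRT|=131/60, |W|=73/5
final tree: ((((B:3/2,T:3/2):9/4,R:15/4):26/3,(G:6,N:6):77/12):131/60,W:73/5)
total length: 793/15

((((B:3/2,T:3/2):9/4,R:15/4):26/3,(G:6,N:6):77/12):131/60,W:73/5)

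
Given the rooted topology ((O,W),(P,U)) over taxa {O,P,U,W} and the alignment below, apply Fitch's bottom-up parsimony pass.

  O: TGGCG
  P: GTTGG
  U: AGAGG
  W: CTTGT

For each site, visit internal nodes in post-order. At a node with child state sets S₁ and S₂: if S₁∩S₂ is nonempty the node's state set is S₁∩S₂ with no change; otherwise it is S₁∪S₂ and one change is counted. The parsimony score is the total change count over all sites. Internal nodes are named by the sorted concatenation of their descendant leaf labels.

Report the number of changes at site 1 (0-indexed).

2

OW@0: {T} ∪ {C} = {C,T} (union, +1)
PU@0: {G} ∪ {A} = {A,G} (union, +1)
OPUW@0: {C,T} ∪ {A,G} = {A,C,G,T} (union, +1)
OW@1: {G} ∪ {T} = {G,T} (union, +1)
PU@1: {T} ∪ {G} = {G,T} (union, +1)
OPUW@1: {G,T} ∩ {G,T} = {G,T} (intersection, +0)
OW@2: {G} ∪ {T} = {G,T} (union, +1)
PU@2: {T} ∪ {A} = {A,T} (union, +1)
OPUW@2: {G,T} ∩ {A,T} = {T} (intersection, +0)
OW@3: {C} ∪ {G} = {C,G} (union, +1)
PU@3: {G} ∩ {G} = {G} (intersection, +0)
OPUW@3: {C,G} ∩ {G} = {G} (intersection, +0)
OW@4: {G} ∪ {T} = {G,T} (union, +1)
PU@4: {G} ∩ {G} = {G} (intersection, +0)
OPUW@4: {G,T} ∩ {G} = {G} (intersection, +0)
per-site changes: [3, 2, 2, 1, 1]; total = 9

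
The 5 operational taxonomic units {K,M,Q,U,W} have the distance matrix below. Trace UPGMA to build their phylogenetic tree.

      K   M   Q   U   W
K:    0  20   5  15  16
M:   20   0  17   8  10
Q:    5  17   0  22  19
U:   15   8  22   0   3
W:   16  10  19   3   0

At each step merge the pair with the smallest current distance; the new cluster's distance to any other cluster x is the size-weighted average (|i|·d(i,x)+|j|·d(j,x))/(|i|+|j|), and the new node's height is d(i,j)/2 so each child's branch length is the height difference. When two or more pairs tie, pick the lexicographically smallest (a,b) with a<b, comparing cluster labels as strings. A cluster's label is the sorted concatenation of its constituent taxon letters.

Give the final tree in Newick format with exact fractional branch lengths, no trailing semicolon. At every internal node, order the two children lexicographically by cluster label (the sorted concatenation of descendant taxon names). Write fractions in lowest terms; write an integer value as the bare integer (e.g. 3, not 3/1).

step 1: merge (U,W) at d=3; branch lengths U→3/2, W→3/2; new cluster UW
  updated: d(K,UW)=31/2, d(M,UW)=9, d(Q,UW)=41/2
step 2: merge (K,Q) at d=5; branch lengths K→5/2, Q→5/2; new cluster KQ
  updated: d(KQ,M)=37/2, d(KQ,UW)=18
step 3: merge (M,UW) at d=9; branch lengths M→9/2, UW→3; new cluster MUW
  updated: d(KQ,MUW)=109/6
step 4: merge (KQ,MUW) at d=109/6; branch lengths KQ→79/12, MUW→55/12; new cluster KMQUW
final tree: ((K:5/2,Q:5/2):79/12,(M:9/2,(U:3/2,W:3/2):3):55/12)
total length: 80/3

((K:5/2,Q:5/2):79/12,(M:9/2,(U:3/2,W:3/2):3):55/12)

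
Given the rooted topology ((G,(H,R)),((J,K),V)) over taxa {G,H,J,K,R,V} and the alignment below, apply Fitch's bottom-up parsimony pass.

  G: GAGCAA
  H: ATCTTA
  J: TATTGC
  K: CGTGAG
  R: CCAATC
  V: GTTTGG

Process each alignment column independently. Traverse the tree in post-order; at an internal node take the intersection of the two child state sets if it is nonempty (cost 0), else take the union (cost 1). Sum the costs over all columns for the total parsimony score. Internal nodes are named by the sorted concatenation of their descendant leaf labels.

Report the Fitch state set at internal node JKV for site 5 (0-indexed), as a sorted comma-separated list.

G

site 0, node HR: H={A} ∪ R={C} → {A,C} (+1)
site 0, node GHR: G={G} ∪ HR={A,C} → {A,C,G} (+1)
site 0, node JK: J={T} ∪ K={C} → {C,T} (+1)
site 0, node JKV: JK={C,T} ∪ V={G} → {C,G,T} (+1)
site 0, node GHJKRV: GHR={A,C,G} ∩ JKV={C,G,T} → {C,G} (+0)
site 1, node HR: H={T} ∪ R={C} → {C,T} (+1)
site 1, node GHR: G={A} ∪ HR={C,T} → {A,C,T} (+1)
site 1, node JK: J={A} ∪ K={G} → {A,G} (+1)
site 1, node JKV: JK={A,G} ∪ V={T} → {A,G,T} (+1)
site 1, node GHJKRV: GHR={A,C,T} ∩ JKV={A,G,T} → {A,T} (+0)
site 2, node HR: H={C} ∪ R={A} → {A,C} (+1)
site 2, node GHR: G={G} ∪ HR={A,C} → {A,C,G} (+1)
site 2, node JK: J={T} ∩ K={T} → {T} (+0)
site 2, node JKV: JK={T} ∩ V={T} → {T} (+0)
site 2, node GHJKRV: GHR={A,C,G} ∪ JKV={T} → {A,C,G,T} (+1)
site 3, node HR: H={T} ∪ R={A} → {A,T} (+1)
site 3, node GHR: G={C} ∪ HR={A,T} → {A,C,T} (+1)
site 3, node JK: J={T} ∪ K={G} → {G,T} (+1)
site 3, node JKV: JK={G,T} ∩ V={T} → {T} (+0)
site 3, node GHJKRV: GHR={A,C,T} ∩ JKV={T} → {T} (+0)
site 4, node HR: H={T} ∩ R={T} → {T} (+0)
site 4, node GHR: G={A} ∪ HR={T} → {A,T} (+1)
site 4, node JK: J={G} ∪ K={A} → {A,G} (+1)
site 4, node JKV: JK={A,G} ∩ V={G} → {G} (+0)
site 4, node GHJKRV: GHR={A,T} ∪ JKV={G} → {A,G,T} (+1)
site 5, node HR: H={A} ∪ R={C} → {A,C} (+1)
site 5, node GHR: G={A} ∩ HR={A,C} → {A} (+0)
site 5, node JK: J={C} ∪ K={G} → {C,G} (+1)
site 5, node JKV: JK={C,G} ∩ V={G} → {G} (+0)
site 5, node GHJKRV: GHR={A} ∪ JKV={G} → {A,G} (+1)
per-site changes: [4, 4, 3, 3, 3, 3]; total = 20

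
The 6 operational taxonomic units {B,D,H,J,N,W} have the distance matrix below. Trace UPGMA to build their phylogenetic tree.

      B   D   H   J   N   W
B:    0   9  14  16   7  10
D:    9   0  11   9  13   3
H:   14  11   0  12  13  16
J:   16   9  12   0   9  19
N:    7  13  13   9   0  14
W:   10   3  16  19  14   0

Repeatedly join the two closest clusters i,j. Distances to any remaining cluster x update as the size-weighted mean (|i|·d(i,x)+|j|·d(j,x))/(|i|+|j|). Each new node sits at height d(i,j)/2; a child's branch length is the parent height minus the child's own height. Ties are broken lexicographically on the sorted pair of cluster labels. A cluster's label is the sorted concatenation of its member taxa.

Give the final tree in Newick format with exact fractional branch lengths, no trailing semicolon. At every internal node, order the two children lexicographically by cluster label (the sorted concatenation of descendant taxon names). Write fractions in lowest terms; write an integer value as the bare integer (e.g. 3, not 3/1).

(((B:7/2,N:7/2):9/4,(D:3/2,W:3/2):17/4):15/16,(H:6,J:6):11/16)

1. join D+W (d=3) ⇒ DW; edges |D|=3/2, |W|=3/2
  updated: d(B,DW)=19/2, d(DW,H)=27/2, d(DW,J)=14, d(DW,N)=27/2
2. join B+N (d=7) ⇒ BN; edges |B|=7/2, |N|=7/2
  updated: d(BN,DW)=23/2, d(BN,H)=27/2, d(BN,J)=25/2
3. join BN+DW (d=23/2) ⇒ BDNW; edges |BN|=9/4, |DW|=17/4
  updated: d(BDNW,H)=27/2, d(BDNW,J)=53/4
4. join H+J (d=12) ⇒ HJ; edges |H|=6, |J|=6
  updated: d(BDNW,HJ)=107/8
5. join BDNW+HJ (d=107/8) ⇒ BDHJNW; edges |BDNW|=15/16, |HJ|=11/16
final tree: (((B:7/2,N:7/2):9/4,(D:3/2,W:3/2):17/4):15/16,(H:6,J:6):11/16)
total length: 241/8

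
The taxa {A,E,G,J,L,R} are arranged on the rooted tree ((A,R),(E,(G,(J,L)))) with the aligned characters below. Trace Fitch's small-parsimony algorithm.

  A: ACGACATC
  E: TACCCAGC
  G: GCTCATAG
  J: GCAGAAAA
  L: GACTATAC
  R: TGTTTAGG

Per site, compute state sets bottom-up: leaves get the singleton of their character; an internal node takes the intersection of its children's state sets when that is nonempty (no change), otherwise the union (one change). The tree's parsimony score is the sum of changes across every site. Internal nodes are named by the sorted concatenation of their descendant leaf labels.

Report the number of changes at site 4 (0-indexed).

2

AR@0: {A} ∪ {T} = {A,T} (union, +1)
JL@0: {G} ∩ {G} = {G} (intersection, +0)
GJL@0: {G} ∩ {G} = {G} (intersection, +0)
EGJL@0: {T} ∪ {G} = {G,T} (union, +1)
AEGJLR@0: {A,T} ∩ {G,T} = {T} (intersection, +0)
AR@1: {C} ∪ {G} = {C,G} (union, +1)
JL@1: {C} ∪ {A} = {A,C} (union, +1)
GJL@1: {C} ∩ {A,C} = {C} (intersection, +0)
EGJL@1: {A} ∪ {C} = {A,C} (union, +1)
AEGJLR@1: {C,G} ∩ {A,C} = {C} (intersection, +0)
AR@2: {G} ∪ {T} = {G,T} (union, +1)
JL@2: {A} ∪ {C} = {A,C} (union, +1)
GJL@2: {T} ∪ {A,C} = {A,C,T} (union, +1)
EGJL@2: {C} ∩ {A,C,T} = {C} (intersection, +0)
AEGJLR@2: {G,T} ∪ {C} = {C,G,T} (union, +1)
AR@3: {A} ∪ {T} = {A,T} (union, +1)
JL@3: {G} ∪ {T} = {G,T} (union, +1)
GJL@3: {C} ∪ {G,T} = {C,G,T} (union, +1)
EGJL@3: {C} ∩ {C,G,T} = {C} (intersection, +0)
AEGJLR@3: {A,T} ∪ {C} = {A,C,T} (union, +1)
AR@4: {C} ∪ {T} = {C,T} (union, +1)
JL@4: {A} ∩ {A} = {A} (intersection, +0)
GJL@4: {A} ∩ {A} = {A} (intersection, +0)
EGJL@4: {C} ∪ {A} = {A,C} (union, +1)
AEGJLR@4: {C,T} ∩ {A,C} = {C} (intersection, +0)
AR@5: {A} ∩ {A} = {A} (intersection, +0)
JL@5: {A} ∪ {T} = {A,T} (union, +1)
GJL@5: {T} ∩ {A,T} = {T} (intersection, +0)
EGJL@5: {A} ∪ {T} = {A,T} (union, +1)
AEGJLR@5: {A} ∩ {A,T} = {A} (intersection, +0)
AR@6: {T} ∪ {G} = {G,T} (union, +1)
JL@6: {A} ∩ {A} = {A} (intersection, +0)
GJL@6: {A} ∩ {A} = {A} (intersection, +0)
EGJL@6: {G} ∪ {A} = {A,G} (union, +1)
AEGJLR@6: {G,T} ∩ {A,G} = {G} (intersection, +0)
AR@7: {C} ∪ {G} = {C,G} (union, +1)
JL@7: {A} ∪ {C} = {A,C} (union, +1)
GJL@7: {G} ∪ {A,C} = {A,C,G} (union, +1)
EGJL@7: {C} ∩ {A,C,G} = {C} (intersection, +0)
AEGJLR@7: {C,G} ∩ {C} = {C} (intersection, +0)
per-site changes: [2, 3, 4, 4, 2, 2, 2, 3]; total = 22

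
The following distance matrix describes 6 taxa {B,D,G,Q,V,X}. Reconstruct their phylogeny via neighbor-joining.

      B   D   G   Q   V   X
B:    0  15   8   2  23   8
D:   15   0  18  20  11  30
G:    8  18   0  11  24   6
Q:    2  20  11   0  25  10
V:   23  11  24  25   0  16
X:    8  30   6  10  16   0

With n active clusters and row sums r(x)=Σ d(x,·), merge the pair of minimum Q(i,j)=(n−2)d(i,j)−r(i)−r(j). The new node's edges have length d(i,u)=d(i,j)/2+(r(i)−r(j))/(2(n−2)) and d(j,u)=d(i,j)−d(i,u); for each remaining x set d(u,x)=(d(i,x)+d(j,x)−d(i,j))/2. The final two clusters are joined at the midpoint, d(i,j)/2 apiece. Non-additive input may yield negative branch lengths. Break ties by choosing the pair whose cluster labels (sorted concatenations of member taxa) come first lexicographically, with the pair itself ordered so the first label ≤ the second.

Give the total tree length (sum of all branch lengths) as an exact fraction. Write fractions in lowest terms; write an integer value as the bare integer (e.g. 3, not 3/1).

71/2

step 1: merge (D,V) at d=11, Q=-149; branch lengths D→39/8, V→49/8; new cluster DV
  updated: d(B,DV)=27/2, d(DV,G)=31/2, d(DV,Q)=17, d(DV,X)=35/2
step 2: merge (B,Q) at d=2, Q=-131/2; branch lengths B→-5/12, Q→29/12; new cluster BQ
  updated: d(BQ,DV)=57/4, d(BQ,G)=17/2, d(BQ,X)=8
step 3: merge (BQ,DV) at d=57/4, Q=-99/2; branch lengths BQ→3, DV→45/4; new cluster BDQV
  updated: d(BDQV,G)=39/8, d(BDQV,X)=45/8
step 4: merge (BDQV,G) at d=39/8, Q=-33/2; branch lengths BDQV→9/4, G→21/8; new cluster BDGQV
  updated: d(BDGQV,X)=27/8
step 5: merge (BDGQV,X) at d=27/8; branch lengths BDGQV→27/16, X→27/16; new cluster BDGQVX
final tree: ((((B:-5/12,Q:29/12):3,(D:39/8,V:49/8):45/4):9/4,G:21/8):27/16,X:27/16)
total length: 71/2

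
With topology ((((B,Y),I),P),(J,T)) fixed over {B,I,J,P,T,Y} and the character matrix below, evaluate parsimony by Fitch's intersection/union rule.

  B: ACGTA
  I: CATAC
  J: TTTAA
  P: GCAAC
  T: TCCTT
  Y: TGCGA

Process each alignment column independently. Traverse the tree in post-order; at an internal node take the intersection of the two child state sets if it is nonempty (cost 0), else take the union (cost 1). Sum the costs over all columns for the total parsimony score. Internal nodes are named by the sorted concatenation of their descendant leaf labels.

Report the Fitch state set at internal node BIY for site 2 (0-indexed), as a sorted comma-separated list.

site 0, node BY: B={A} ∪ Y={T} → {A,T} (+1)
site 0, node BIY: BY={A,T} ∪ I={C} → {A,C,T} (+1)
site 0, node BIPY: BIY={A,C,T} ∪ P={G} → {A,C,G,T} (+1)
site 0, node JT: J={T} ∩ T={T} → {T} (+0)
site 0, node BIJPTY: BIPY={A,C,G,T} ∩ JT={T} → {T} (+0)
site 1, node BY: B={C} ∪ Y={G} → {C,G} (+1)
site 1, node BIY: BY={C,G} ∪ I={A} → {A,C,G} (+1)
site 1, node BIPY: BIY={A,C,G} ∩ P={C} → {C} (+0)
site 1, node JT: J={T} ∪ T={C} → {C,T} (+1)
site 1, node BIJPTY: BIPY={C} ∩ JT={C,T} → {C} (+0)
site 2, node BY: B={G} ∪ Y={C} → {C,G} (+1)
site 2, node BIY: BY={C,G} ∪ I={T} → {C,G,T} (+1)
site 2, node BIPY: BIY={C,G,T} ∪ P={A} → {A,C,G,T} (+1)
site 2, node JT: J={T} ∪ T={C} → {C,T} (+1)
site 2, node BIJPTY: BIPY={A,C,G,T} ∩ JT={C,T} → {C,T} (+0)
site 3, node BY: B={T} ∪ Y={G} → {G,T} (+1)
site 3, node BIY: BY={G,T} ∪ I={A} → {A,G,T} (+1)
site 3, node BIPY: BIY={A,G,T} ∩ P={A} → {A} (+0)
site 3, node JT: J={A} ∪ T={T} → {A,T} (+1)
site 3, node BIJPTY: BIPY={A} ∩ JT={A,T} → {A} (+0)
site 4, node BY: B={A} ∩ Y={A} → {A} (+0)
site 4, node BIY: BY={A} ∪ I={C} → {A,C} (+1)
site 4, node BIPY: BIY={A,C} ∩ P={C} → {C} (+0)
site 4, node JT: J={A} ∪ T={T} → {A,T} (+1)
site 4, node BIJPTY: BIPY={C} ∪ JT={A,T} → {A,C,T} (+1)
per-site changes: [3, 3, 4, 3, 3]; total = 16

C,G,T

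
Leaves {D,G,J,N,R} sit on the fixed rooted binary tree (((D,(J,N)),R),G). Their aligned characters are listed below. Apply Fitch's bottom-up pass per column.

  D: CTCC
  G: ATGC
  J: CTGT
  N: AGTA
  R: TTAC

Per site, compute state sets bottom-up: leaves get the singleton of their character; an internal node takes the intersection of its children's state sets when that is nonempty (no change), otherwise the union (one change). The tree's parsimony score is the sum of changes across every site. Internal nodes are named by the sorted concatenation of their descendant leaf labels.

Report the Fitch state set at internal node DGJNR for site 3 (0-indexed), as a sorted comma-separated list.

C

site 0, node JN: J={C} ∪ N={A} → {A,C} (+1)
site 0, node DJN: D={C} ∩ JN={A,C} → {C} (+0)
site 0, node DJNR: DJN={C} ∪ R={T} → {C,T} (+1)
site 0, node DGJNR: DJNR={C,T} ∪ G={A} → {A,C,T} (+1)
site 1, node JN: J={T} ∪ N={G} → {G,T} (+1)
site 1, node DJN: D={T} ∩ JN={G,T} → {T} (+0)
site 1, node DJNR: DJN={T} ∩ R={T} → {T} (+0)
site 1, node DGJNR: DJNR={T} ∩ G={T} → {T} (+0)
site 2, node JN: J={G} ∪ N={T} → {G,T} (+1)
site 2, node DJN: D={C} ∪ JN={G,T} → {C,G,T} (+1)
site 2, node DJNR: DJN={C,G,T} ∪ R={A} → {A,C,G,T} (+1)
site 2, node DGJNR: DJNR={A,C,G,T} ∩ G={G} → {G} (+0)
site 3, node JN: J={T} ∪ N={A} → {A,T} (+1)
site 3, node DJN: D={C} ∪ JN={A,T} → {A,C,T} (+1)
site 3, node DJNR: DJN={A,C,T} ∩ R={C} → {C} (+0)
site 3, node DGJNR: DJNR={C} ∩ G={C} → {C} (+0)
per-site changes: [3, 1, 3, 2]; total = 9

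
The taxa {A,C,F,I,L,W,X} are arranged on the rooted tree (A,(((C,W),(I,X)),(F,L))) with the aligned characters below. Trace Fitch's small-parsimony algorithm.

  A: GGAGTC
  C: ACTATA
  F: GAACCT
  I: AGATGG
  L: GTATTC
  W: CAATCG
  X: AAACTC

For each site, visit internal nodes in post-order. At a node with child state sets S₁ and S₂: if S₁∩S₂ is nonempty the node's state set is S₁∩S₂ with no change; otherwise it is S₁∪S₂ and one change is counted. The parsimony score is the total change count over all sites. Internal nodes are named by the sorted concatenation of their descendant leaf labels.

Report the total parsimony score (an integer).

CW@0: {A} ∪ {C} = {A,C} (union, +1)
IX@0: {A} ∩ {A} = {A} (intersection, +0)
CIWX@0: {A,C} ∩ {A} = {A} (intersection, +0)
FL@0: {G} ∩ {G} = {G} (intersection, +0)
CFILWX@0: {A} ∪ {G} = {A,G} (union, +1)
ACFILWX@0: {G} ∩ {A,G} = {G} (intersection, +0)
CW@1: {C} ∪ {A} = {A,C} (union, +1)
IX@1: {G} ∪ {A} = {A,G} (union, +1)
CIWX@1: {A,C} ∩ {A,G} = {A} (intersection, +0)
FL@1: {A} ∪ {T} = {A,T} (union, +1)
CFILWX@1: {A} ∩ {A,T} = {A} (intersection, +0)
ACFILWX@1: {G} ∪ {A} = {A,G} (union, +1)
CW@2: {T} ∪ {A} = {A,T} (union, +1)
IX@2: {A} ∩ {A} = {A} (intersection, +0)
CIWX@2: {A,T} ∩ {A} = {A} (intersection, +0)
FL@2: {A} ∩ {A} = {A} (intersection, +0)
CFILWX@2: {A} ∩ {A} = {A} (intersection, +0)
ACFILWX@2: {A} ∩ {A} = {A} (intersection, +0)
CW@3: {A} ∪ {T} = {A,T} (union, +1)
IX@3: {T} ∪ {C} = {C,T} (union, +1)
CIWX@3: {A,T} ∩ {C,T} = {T} (intersection, +0)
FL@3: {C} ∪ {T} = {C,T} (union, +1)
CFILWX@3: {T} ∩ {C,T} = {T} (intersection, +0)
ACFILWX@3: {G} ∪ {T} = {G,T} (union, +1)
CW@4: {T} ∪ {C} = {C,T} (union, +1)
IX@4: {G} ∪ {T} = {G,T} (union, +1)
CIWX@4: {C,T} ∩ {G,T} = {T} (intersection, +0)
FL@4: {C} ∪ {T} = {C,T} (union, +1)
CFILWX@4: {T} ∩ {C,T} = {T} (intersection, +0)
ACFILWX@4: {T} ∩ {T} = {T} (intersection, +0)
CW@5: {A} ∪ {G} = {A,G} (union, +1)
IX@5: {G} ∪ {C} = {C,G} (union, +1)
CIWX@5: {A,G} ∩ {C,G} = {G} (intersection, +0)
FL@5: {T} ∪ {C} = {C,T} (union, +1)
CFILWX@5: {G} ∪ {C,T} = {C,G,T} (union, +1)
ACFILWX@5: {C} ∩ {C,G,T} = {C} (intersection, +0)
per-site changes: [2, 4, 1, 4, 3, 4]; total = 18

18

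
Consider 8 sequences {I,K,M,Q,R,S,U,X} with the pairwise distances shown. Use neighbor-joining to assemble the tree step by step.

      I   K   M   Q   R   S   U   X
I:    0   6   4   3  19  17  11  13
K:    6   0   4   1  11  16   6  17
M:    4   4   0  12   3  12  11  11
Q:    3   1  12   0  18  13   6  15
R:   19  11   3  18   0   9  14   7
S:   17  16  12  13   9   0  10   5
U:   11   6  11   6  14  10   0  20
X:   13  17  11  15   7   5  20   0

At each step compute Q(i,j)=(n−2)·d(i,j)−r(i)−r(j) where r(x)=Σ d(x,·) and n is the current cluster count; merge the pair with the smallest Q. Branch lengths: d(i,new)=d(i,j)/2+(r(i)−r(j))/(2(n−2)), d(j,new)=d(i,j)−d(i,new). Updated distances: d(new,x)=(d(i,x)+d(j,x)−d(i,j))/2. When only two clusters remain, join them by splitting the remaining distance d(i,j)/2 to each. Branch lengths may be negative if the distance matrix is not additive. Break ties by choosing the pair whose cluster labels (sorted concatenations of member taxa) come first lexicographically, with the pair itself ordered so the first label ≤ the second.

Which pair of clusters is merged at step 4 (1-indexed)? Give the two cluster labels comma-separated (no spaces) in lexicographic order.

I,Q

1. join S+X (d=5, Q=-140) ⇒ SX; edges |S|=2, |X|=3
  updated: d(I,SX)=25/2, d(K,SX)=14, d(M,SX)=9, d(Q,SX)=23/2, d(R,SX)=11/2, d(SX,U)=25/2
2. join R+SX (d=11/2, Q=-108) ⇒ RSX; edges |R|=33/10, |SX|=11/5
  updated: d(I,RSX)=13, d(K,RSX)=39/4, d(M,RSX)=13/4, d(Q,RSX)=12, d(RSX,U)=21/2
3. join M+RSX (d=13/4, Q=-279/4) ⇒ MRSX; edges |M|=-5/32, |RSX|=109/32
  updated: d(I,MRSX)=55/8, d(K,MRSX)=21/4, d(MRSX,Q)=83/8, d(MRSX,U)=73/8
4. join I+Q (d=3, Q=-153/4) ⇒ IQ; edges |I|=31/12, |Q|=5/12
  updated: d(IQ,K)=2, d(IQ,MRSX)=57/8, d(IQ,U)=7
5. join IQ+K (d=2, Q=-203/8) ⇒ IKQ; edges |IQ|=55/32, |K|=9/32
  updated: d(IKQ,MRSX)=83/16, d(IKQ,U)=11/2
6. join IKQ+MRSX (d=83/16, Q=-317/16) ⇒ IKMQRSX; edges |IKQ|=25/32, |MRSX|=141/32
  updated: d(IKMQRSX,U)=151/32
7. join IKMQRSX+U (d=151/32) ⇒ IKMQRSUX; edges |IKMQRSX|=151/64, |U|=151/64
final tree: ((((I:31/12,Q:5/12):55/32,K:9/32):25/32,(M:-5/32,(R:33/10,(S:2,X:3):11/5):109/32):141/32):151/64,U:151/64)
total length: 917/32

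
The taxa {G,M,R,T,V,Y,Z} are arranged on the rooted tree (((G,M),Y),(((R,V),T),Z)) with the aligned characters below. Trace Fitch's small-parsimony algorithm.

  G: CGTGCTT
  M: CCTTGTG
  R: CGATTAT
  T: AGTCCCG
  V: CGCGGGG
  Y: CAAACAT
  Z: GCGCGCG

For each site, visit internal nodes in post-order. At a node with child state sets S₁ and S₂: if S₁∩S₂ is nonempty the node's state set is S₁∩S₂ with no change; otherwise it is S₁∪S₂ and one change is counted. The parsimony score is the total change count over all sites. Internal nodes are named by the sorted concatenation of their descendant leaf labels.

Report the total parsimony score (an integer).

25

site 0, node GM: G={C} ∩ M={C} → {C} (+0)
site 0, node GMY: GM={C} ∩ Y={C} → {C} (+0)
site 0, node RV: R={C} ∩ V={C} → {C} (+0)
site 0, node RTV: RV={C} ∪ T={A} → {A,C} (+1)
site 0, node RTVZ: RTV={A,C} ∪ Z={G} → {A,C,G} (+1)
site 0, node GMRTVYZ: GMY={C} ∩ RTVZ={A,C,G} → {C} (+0)
site 1, node GM: G={G} ∪ M={C} → {C,G} (+1)
site 1, node GMY: GM={C,G} ∪ Y={A} → {A,C,G} (+1)
site 1, node RV: R={G} ∩ V={G} → {G} (+0)
site 1, node RTV: RV={G} ∩ T={G} → {G} (+0)
site 1, node RTVZ: RTV={G} ∪ Z={C} → {C,G} (+1)
site 1, node GMRTVYZ: GMY={A,C,G} ∩ RTVZ={C,G} → {C,G} (+0)
site 2, node GM: G={T} ∩ M={T} → {T} (+0)
site 2, node GMY: GM={T} ∪ Y={A} → {A,T} (+1)
site 2, node RV: R={A} ∪ V={C} → {A,C} (+1)
site 2, node RTV: RV={A,C} ∪ T={T} → {A,C,T} (+1)
site 2, node RTVZ: RTV={A,C,T} ∪ Z={G} → {A,C,G,T} (+1)
site 2, node GMRTVYZ: GMY={A,T} ∩ RTVZ={A,C,G,T} → {A,T} (+0)
site 3, node GM: G={G} ∪ M={T} → {G,T} (+1)
site 3, node GMY: GM={G,T} ∪ Y={A} → {A,G,T} (+1)
site 3, node RV: R={T} ∪ V={G} → {G,T} (+1)
site 3, node RTV: RV={G,T} ∪ T={C} → {C,G,T} (+1)
site 3, node RTVZ: RTV={C,G,T} ∩ Z={C} → {C} (+0)
site 3, node GMRTVYZ: GMY={A,G,T} ∪ RTVZ={C} → {A,C,G,T} (+1)
site 4, node GM: G={C} ∪ M={G} → {C,G} (+1)
site 4, node GMY: GM={C,G} ∩ Y={C} → {C} (+0)
site 4, node RV: R={T} ∪ V={G} → {G,T} (+1)
site 4, node RTV: RV={G,T} ∪ T={C} → {C,G,T} (+1)
site 4, node RTVZ: RTV={C,G,T} ∩ Z={G} → {G} (+0)
site 4, node GMRTVYZ: GMY={C} ∪ RTVZ={G} → {C,G} (+1)
site 5, node GM: G={T} ∩ M={T} → {T} (+0)
site 5, node GMY: GM={T} ∪ Y={A} → {A,T} (+1)
site 5, node RV: R={A} ∪ V={G} → {A,G} (+1)
site 5, node RTV: RV={A,G} ∪ T={C} → {A,C,G} (+1)
site 5, node RTVZ: RTV={A,C,G} ∩ Z={C} → {C} (+0)
site 5, node GMRTVYZ: GMY={A,T} ∪ RTVZ={C} → {A,C,T} (+1)
site 6, node GM: G={T} ∪ M={G} → {G,T} (+1)
site 6, node GMY: GM={G,T} ∩ Y={T} → {T} (+0)
site 6, node RV: R={T} ∪ V={G} → {G,T} (+1)
site 6, node RTV: RV={G,T} ∩ T={G} → {G} (+0)
site 6, node RTVZ: RTV={G} ∩ Z={G} → {G} (+0)
site 6, node GMRTVYZ: GMY={T} ∪ RTVZ={G} → {G,T} (+1)
per-site changes: [2, 3, 4, 5, 4, 4, 3]; total = 25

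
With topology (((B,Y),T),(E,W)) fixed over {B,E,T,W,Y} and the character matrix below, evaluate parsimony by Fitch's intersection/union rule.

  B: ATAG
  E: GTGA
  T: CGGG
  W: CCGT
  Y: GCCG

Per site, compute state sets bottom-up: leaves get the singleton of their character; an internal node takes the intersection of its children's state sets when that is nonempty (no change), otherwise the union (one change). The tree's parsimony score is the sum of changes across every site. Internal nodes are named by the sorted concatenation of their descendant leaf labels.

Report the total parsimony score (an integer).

10

site 0, node BY: B={A} ∪ Y={G} → {A,G} (+1)
site 0, node BTY: BY={A,G} ∪ T={C} → {A,C,G} (+1)
site 0, node EW: E={G} ∪ W={C} → {C,G} (+1)
site 0, node BETWY: BTY={A,C,G} ∩ EW={C,G} → {C,G} (+0)
site 1, node BY: B={T} ∪ Y={C} → {C,T} (+1)
site 1, node BTY: BY={C,T} ∪ T={G} → {C,G,T} (+1)
site 1, node EW: E={T} ∪ W={C} → {C,T} (+1)
site 1, node BETWY: BTY={C,G,T} ∩ EW={C,T} → {C,T} (+0)
site 2, node BY: B={A} ∪ Y={C} → {A,C} (+1)
site 2, node BTY: BY={A,C} ∪ T={G} → {A,C,G} (+1)
site 2, node EW: E={G} ∩ W={G} → {G} (+0)
site 2, node BETWY: BTY={A,C,G} ∩ EW={G} → {G} (+0)
site 3, node BY: B={G} ∩ Y={G} → {G} (+0)
site 3, node BTY: BY={G} ∩ T={G} → {G} (+0)
site 3, node EW: E={A} ∪ W={T} → {A,T} (+1)
site 3, node BETWY: BTY={G} ∪ EW={A,T} → {A,G,T} (+1)
per-site changes: [3, 3, 2, 2]; total = 10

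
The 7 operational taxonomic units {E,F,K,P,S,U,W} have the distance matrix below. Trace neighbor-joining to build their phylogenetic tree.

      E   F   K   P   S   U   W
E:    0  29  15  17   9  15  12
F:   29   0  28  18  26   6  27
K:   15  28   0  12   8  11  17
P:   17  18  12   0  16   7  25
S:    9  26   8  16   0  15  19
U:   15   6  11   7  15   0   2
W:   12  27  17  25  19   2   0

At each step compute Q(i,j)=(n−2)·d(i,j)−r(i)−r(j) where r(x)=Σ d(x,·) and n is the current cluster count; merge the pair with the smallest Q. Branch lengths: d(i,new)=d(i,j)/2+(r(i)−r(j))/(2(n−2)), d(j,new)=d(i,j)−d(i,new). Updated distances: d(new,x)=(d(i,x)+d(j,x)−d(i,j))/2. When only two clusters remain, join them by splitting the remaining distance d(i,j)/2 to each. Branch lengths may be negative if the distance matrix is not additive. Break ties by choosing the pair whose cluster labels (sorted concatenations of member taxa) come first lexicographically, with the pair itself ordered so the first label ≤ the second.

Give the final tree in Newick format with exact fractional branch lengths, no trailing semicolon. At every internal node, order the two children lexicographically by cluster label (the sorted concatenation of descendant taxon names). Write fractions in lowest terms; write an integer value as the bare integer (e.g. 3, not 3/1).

step 1: merge (F,U) at d=6, Q=-160; branch lengths F→54/5, U→-24/5; new cluster FU
  updated: d(E,FU)=19, d(FU,K)=33/2, d(FU,P)=19/2, d(FU,S)=35/2, d(FU,W)=23/2
step 2: merge (FU,P) at d=19/2, Q=-231/2; branch lengths FU→65/16, P→87/16; new cluster FPU
  updated: d(E,FPU)=53/4, d(FPU,K)=19/2, d(FPU,S)=12, d(FPU,W)=27/2
step 3: merge (E,W) at d=12, Q=-299/4; branch lengths E→95/24, W→193/24; new cluster EW
  updated: d(EW,FPU)=59/8, d(EW,K)=10, d(EW,S)=8
step 4: merge (EW,FPU) at d=59/8, Q=-79/2; branch lengths EW→45/16, FPU→73/16; new cluster EFPUW
  updated: d(EFPUW,K)=97/16, d(EFPUW,S)=101/16
step 5: merge (EFPUW,K) at d=97/16, Q=-163/8; branch lengths EFPUW→35/16, K→31/8; new cluster EFKPUW
  updated: d(EFKPUW,S)=33/8
step 6: merge (EFKPUW,S) at d=33/8; branch lengths EFKPUW→33/16, S→33/16; new cluster EFKPSUW
final tree: ((((E:95/24,W:193/24):45/16,((F:54/5,U:-24/5):65/16,P:87/16):73/16):35/16,K:31/8):33/16,S:33/16)
total length: 721/16

((((E:95/24,W:193/24):45/16,((F:54/5,U:-24/5):65/16,P:87/16):73/16):35/16,K:31/8):33/16,S:33/16)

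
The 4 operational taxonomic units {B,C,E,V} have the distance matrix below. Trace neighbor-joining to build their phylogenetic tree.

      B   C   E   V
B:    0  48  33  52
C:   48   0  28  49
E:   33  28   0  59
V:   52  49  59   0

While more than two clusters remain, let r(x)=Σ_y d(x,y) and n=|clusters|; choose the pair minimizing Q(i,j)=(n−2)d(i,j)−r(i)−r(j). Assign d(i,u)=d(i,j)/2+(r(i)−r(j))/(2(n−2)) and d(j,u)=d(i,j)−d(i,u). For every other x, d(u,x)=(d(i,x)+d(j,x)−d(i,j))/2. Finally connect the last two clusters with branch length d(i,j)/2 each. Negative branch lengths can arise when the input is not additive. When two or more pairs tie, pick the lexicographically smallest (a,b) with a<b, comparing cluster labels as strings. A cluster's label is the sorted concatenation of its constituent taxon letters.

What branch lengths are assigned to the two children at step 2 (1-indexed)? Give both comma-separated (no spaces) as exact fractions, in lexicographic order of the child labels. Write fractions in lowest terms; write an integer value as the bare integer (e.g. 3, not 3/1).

29/4,61/4

1. join B+V (d=52, Q=-189) ⇒ BV; edges |B|=77/4, |V|=131/4
  updated: d(BV,C)=45/2, d(BV,E)=20
2. join BV+C (d=45/2, Q=-141/2) ⇒ BCV; edges |BV|=29/4, |C|=61/4
  updated: d(BCV,E)=51/4
3. join BCV+E (d=51/4) ⇒ BCEV; edges |BCV|=51/8, |E|=51/8
final tree: (((B:77/4,V:131/4):29/4,C:61/4):51/8,E:51/8)
total length: 349/4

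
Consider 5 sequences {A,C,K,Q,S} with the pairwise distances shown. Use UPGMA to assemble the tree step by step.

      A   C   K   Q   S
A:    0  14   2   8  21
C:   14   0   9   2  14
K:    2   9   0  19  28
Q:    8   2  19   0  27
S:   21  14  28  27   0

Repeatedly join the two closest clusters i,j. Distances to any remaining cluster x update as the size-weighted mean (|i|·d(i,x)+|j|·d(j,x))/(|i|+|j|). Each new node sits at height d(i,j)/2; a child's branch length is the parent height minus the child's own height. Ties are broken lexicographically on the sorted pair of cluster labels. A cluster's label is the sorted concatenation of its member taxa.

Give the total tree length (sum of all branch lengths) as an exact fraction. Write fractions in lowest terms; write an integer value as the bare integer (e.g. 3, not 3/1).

123/4

1. join A+K (d=2) ⇒ AK; edges |A|=1, |K|=1
  updated: d(AK,C)=23/2, d(AK,Q)=27/2, d(AK,S)=49/2
2. join C+Q (d=2) ⇒ CQ; edges |C|=1, |Q|=1
  updated: d(AK,CQ)=25/2, d(CQ,S)=41/2
3. join AK+CQ (d=25/2) ⇒ ACKQ; edges |AK|=21/4, |CQ|=21/4
  updated: d(ACKQ,S)=45/2
4. join ACKQ+S (d=45/2) ⇒ ACKQS; edges |ACKQ|=5, |S|=45/4
final tree: (((A:1,K:1):21/4,(C:1,Q:1):21/4):5,S:45/4)
total length: 123/4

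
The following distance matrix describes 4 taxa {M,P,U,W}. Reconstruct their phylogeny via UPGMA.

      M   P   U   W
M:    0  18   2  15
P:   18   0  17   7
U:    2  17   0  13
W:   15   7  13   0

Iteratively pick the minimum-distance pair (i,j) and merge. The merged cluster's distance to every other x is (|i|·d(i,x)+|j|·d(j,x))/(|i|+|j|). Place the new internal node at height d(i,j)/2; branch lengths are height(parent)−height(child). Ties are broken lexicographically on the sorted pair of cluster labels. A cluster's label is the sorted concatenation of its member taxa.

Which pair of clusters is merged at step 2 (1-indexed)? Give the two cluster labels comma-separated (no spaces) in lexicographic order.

1. join M+U (d=2) ⇒ MU; edges |M|=1, |U|=1
  updated: d(MU,P)=35/2, d(MU,W)=14
2. join P+W (d=7) ⇒ PW; edges |P|=7/2, |W|=7/2
  updated: d(MU,PW)=63/4
3. join MU+PW (d=63/4) ⇒ MPUW; edges |MU|=55/8, |PW|=35/8
final tree: ((M:1,U:1):55/8,(P:7/2,W:7/2):35/8)
total length: 81/4

P,W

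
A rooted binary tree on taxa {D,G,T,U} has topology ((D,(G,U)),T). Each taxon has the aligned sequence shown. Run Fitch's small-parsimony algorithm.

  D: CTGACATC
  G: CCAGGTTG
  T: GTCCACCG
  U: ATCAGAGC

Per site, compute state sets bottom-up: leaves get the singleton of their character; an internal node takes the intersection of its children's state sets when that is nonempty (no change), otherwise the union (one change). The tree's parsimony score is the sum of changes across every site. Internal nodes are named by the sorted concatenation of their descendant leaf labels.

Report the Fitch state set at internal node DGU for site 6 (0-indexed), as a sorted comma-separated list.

site 0, node GU: G={C} ∪ U={A} → {A,C} (+1)
site 0, node DGU: D={C} ∩ GU={A,C} → {C} (+0)
site 0, node DGTU: DGU={C} ∪ T={G} → {C,G} (+1)
site 1, node GU: G={C} ∪ U={T} → {C,T} (+1)
site 1, node DGU: D={T} ∩ GU={C,T} → {T} (+0)
site 1, node DGTU: DGU={T} ∩ T={T} → {T} (+0)
site 2, node GU: G={A} ∪ U={C} → {A,C} (+1)
site 2, node DGU: D={G} ∪ GU={A,C} → {A,C,G} (+1)
site 2, node DGTU: DGU={A,C,G} ∩ T={C} → {C} (+0)
site 3, node GU: G={G} ∪ U={A} → {A,G} (+1)
site 3, node DGU: D={A} ∩ GU={A,G} → {A} (+0)
site 3, node DGTU: DGU={A} ∪ T={C} → {A,C} (+1)
site 4, node GU: G={G} ∩ U={G} → {G} (+0)
site 4, node DGU: D={C} ∪ GU={G} → {C,G} (+1)
site 4, node DGTU: DGU={C,G} ∪ T={A} → {A,C,G} (+1)
site 5, node GU: G={T} ∪ U={A} → {A,T} (+1)
site 5, node DGU: D={A} ∩ GU={A,T} → {A} (+0)
site 5, node DGTU: DGU={A} ∪ T={C} → {A,C} (+1)
site 6, node GU: G={T} ∪ U={G} → {G,T} (+1)
site 6, node DGU: D={T} ∩ GU={G,T} → {T} (+0)
site 6, node DGTU: DGU={T} ∪ T={C} → {C,T} (+1)
site 7, node GU: G={G} ∪ U={C} → {C,G} (+1)
site 7, node DGU: D={C} ∩ GU={C,G} → {C} (+0)
site 7, node DGTU: DGU={C} ∪ T={G} → {C,G} (+1)
per-site changes: [2, 1, 2, 2, 2, 2, 2, 2]; total = 15

T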